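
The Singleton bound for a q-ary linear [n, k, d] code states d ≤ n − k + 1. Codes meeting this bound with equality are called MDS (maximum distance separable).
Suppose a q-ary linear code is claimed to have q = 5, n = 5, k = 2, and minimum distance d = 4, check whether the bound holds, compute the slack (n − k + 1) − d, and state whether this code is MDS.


Singleton RHS = n − k + 1 = 4, slack = 0, bound satisfied, MDS.

Singleton bound: d ≤ n − k + 1.
Here n = 5, k = 2, so n − k + 1 = 4.
Given d = 4, check d ≤ 4: YES.
Slack = (n − k + 1) − d = 0.
The code is MDS (slack = 0).
Description: the claimed parameters are [5, 2, 4]_5; such a code would be MDS (meets Singleton bound).


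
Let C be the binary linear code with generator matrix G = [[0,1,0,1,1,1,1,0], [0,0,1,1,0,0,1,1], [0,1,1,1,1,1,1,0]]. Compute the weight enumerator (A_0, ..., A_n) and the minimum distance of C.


Weight distribution: A_0 = 1, A_1 = 1, A_3 = 1, A_4 = 2, A_5 = 2, A_6 = 1. Minimum distance d = 1.

Enumerate all 2^3 = 8 messages m ∈ F_2^3.
For each, compute codeword c = mG in F_2^8, then tally its weight.
  m = 000 → c = 00000000, weight = 0.
  m = 100 → c = 01011110, weight = 5.
  m = 010 → c = 00110011, weight = 4.
  m = 110 → c = 01101101, weight = 5.
  m = 001 → c = 01111110, weight = 6.
  m = 101 → c = 00100000, weight = 1.
  m = 011 → c = 01001101, weight = 4.
  m = 111 → c = 00010011, weight = 3.
Tally weights:
  weight 0: 1 codewords.
  weight 1: 1 codewords.
  weight 3: 1 codewords.
  weight 4: 2 codewords.
  weight 5: 2 codewords.
  weight 6: 1 codewords.
Minimum distance d = smallest w > 0 with A_w > 0 = 1.
Sanity: Σ A_w = 8 = 2^3 = 8 ✓.


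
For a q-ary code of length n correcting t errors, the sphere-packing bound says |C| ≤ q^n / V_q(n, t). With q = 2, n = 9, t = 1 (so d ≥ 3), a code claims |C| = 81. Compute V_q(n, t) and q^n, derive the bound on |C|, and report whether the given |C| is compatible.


V_q(n, t) = 10, q^n = 512, Hamming bound = 51, |C| = 81 > bound (violated).

Step 1: Compute V_q(n, t) = Σ_{j=0}^1 C(n, j) (q−1)^j.
  j = 0: C(9,0)·(1)^0 = 1·1 = 1.
  j = 1: C(9,1)·(1)^1 = 9·1 = 9.
  V_q(n, t) = 1 + 9 = 10.
Step 2: q^n = 2^9 = 512.
Step 3: Hamming bound ⌊q^n / V_q(n,t)⌋ = ⌊512/10⌋ = 51.
Step 4: Compare |C| = 81 to 51: violated.
The claimed |C| lies above the Hamming bound, so no 2-ary code of length 9 with d ≥ 3 can have 81 codewords.


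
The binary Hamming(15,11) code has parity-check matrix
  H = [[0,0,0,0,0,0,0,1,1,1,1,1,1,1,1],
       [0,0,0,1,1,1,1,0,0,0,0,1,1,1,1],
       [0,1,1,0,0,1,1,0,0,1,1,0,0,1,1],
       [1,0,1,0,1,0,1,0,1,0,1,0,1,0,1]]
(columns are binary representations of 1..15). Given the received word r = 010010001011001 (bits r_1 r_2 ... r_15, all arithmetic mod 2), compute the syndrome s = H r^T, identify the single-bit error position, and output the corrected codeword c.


s = (0, 1, 1, 0)^T, error position = 6, corrected codeword c = 010011001011001

Compute s = H r^T mod 2 one row at a time:
  s_1 = 0 + 1 + 0 + 1 + 1 + 0 + 0 + 1 = 4 ≡ 0 (mod 2).
  s_2 = 0 + 1 + 0 + 0 + 1 + 0 + 0 + 1 = 3 ≡ 1 (mod 2).
  s_3 = 1 + 0 + 0 + 0 + 0 + 1 + 0 + 1 = 3 ≡ 1 (mod 2).
  s_4 = 0 + 0 + 1 + 0 + 1 + 1 + 0 + 1 = 4 ≡ 0 (mod 2).
s = (0, 1, 1, 0)^T — this equals column 6 of H (binary 0110), so error is at position 6.
Correct: flip bit 6 of r = 010010001011001 to get c = 010011001011001.


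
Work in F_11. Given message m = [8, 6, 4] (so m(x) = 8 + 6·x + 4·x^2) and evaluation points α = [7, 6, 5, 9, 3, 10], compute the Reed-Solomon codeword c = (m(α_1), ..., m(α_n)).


c = [4, 1, 6, 1, 7, 6]

Message polynomial: m(x) = 8 + 6·x + 4·x^2 (mod 11).
For each evaluation point α_i, compute m(α_i) mod 11:
  α_1 = 7: Horner steps 4 → 1 → 4, so m(7) = 4.
  α_2 = 6: Horner steps 4 → 8 → 1, so m(6) = 1.
  α_3 = 5: Horner steps 4 → 4 → 6, so m(5) = 6.
  α_4 = 9: Horner steps 4 → 9 → 1, so m(9) = 1.
  α_5 = 3: Horner steps 4 → 7 → 7, so m(3) = 7.
  α_6 = 10: Horner steps 4 → 2 → 6, so m(10) = 6.
Codeword c = [4, 1, 6, 1, 7, 6] ∈ F_11^6.


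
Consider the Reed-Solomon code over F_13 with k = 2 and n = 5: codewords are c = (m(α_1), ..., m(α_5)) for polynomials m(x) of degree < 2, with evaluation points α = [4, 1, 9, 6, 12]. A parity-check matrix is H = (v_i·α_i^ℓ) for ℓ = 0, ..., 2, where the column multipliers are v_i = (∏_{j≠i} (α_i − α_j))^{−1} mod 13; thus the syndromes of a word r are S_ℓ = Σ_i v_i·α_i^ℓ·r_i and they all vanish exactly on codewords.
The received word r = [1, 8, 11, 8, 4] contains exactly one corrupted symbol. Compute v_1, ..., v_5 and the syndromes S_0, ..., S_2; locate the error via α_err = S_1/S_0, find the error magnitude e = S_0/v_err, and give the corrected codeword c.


S = (5, 4, 11), error at position 4, error magnitude e = 3, c = [1, 8, 11, 5, 4].

Step 1: column multipliers v_i = (∏_{j≠i}(α_i − α_j))^{−1} mod 13.
  i = 1 (α = 4): (4−1)(4−9)(4−6)(4−12) = 3·(−5)·(−2)·(−8) = −240 ≡ 7, so v_1 = 7^{−1} = 2 (mod 13).
  i = 2 (α = 1): (1−4)(1−9)(1−6)(1−12) = (−3)·(−8)·(−5)·(−11) = 1320 ≡ 7, so v_2 = 7^{−1} = 2 (mod 13).
  i = 3 (α = 9): (9−4)(9−1)(9−6)(9−12) = 5·8·3·(−3) = −360 ≡ 4, so v_3 = 4^{−1} = 10 (mod 13).
  i = 4 (α = 6): (6−4)(6−1)(6−9)(6−12) = 2·5·(−3)·(−6) = 180 ≡ 11, so v_4 = 11^{−1} = 6 (mod 13).
  i = 5 (α = 12): (12−4)(12−1)(12−9)(12−6) = 8·11·3·6 = 1584 ≡ 11, so v_5 = 11^{−1} = 6 (mod 13).
  v = [2, 2, 10, 6, 6].
Step 2: syndromes of r = [1, 8, 11, 8, 4] (all sums mod 13).
  S_0 = Σ v_i r_i = 2·1 + 2·8 + 10·11 + 6·8 + 6·4 = 200 ≡ 5.
  S_1 = Σ v_i α_i r_i = 2·4·1 + 2·1·8 + 10·9·11 + 6·6·8 + 6·12·4 = 1590 ≡ 4.
  α_i^2 mod 13 = [3, 1, 3, 10, 1].
  S_2 = Σ v_i α_i^2 r_i = 2·3·1 + 2·1·8 + 10·3·11 + 6·10·8 + 6·1·4 = 856 ≡ 11.
  S = (5, 4, 11) ≠ 0, so r is not a codeword (an error is present).
Step 3: locate the error. For a single error e at position i, S_ℓ = v_i·e·α_i^ℓ, so α_err = S_1/S_0.
  S_0^{−1} = 5^{−1} = 8 (mod 13), so α_err = 4·8 = 32 ≡ 6 = α_4. Error position i = 4.
  Consistency check: S_2/S_1 = 11·10 = 110 ≡ 6 = α_err ✓ (single-error assumption holds).
Step 4: error magnitude e = S_0/v_4 = S_0·∏_{j≠4}(α_4 − α_j) = 5·11 = 55 ≡ 3 (mod 13).
Step 5: correct position 4: c_4 = r_4 − e = 8 − 3 ≡ 5 (mod 13). Hence c = [1, 8, 11, 5, 4].
  Check: interpolating c through the α_i gives m(x) = 6 + 2·x (degree < 2) with m(α_i) = c_i for every i, so c is indeed a codeword.


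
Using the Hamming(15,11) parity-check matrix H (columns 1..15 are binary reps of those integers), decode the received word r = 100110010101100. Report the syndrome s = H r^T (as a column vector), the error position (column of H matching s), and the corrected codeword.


s = (0, 0, 1, 1)^T, error position = 3, corrected codeword c = 101110010101100

Compute s = H r^T mod 2 one row at a time:
  s_1 = 1 + 0 + 1 + 0 + 1 + 1 + 0 + 0 = 4 ≡ 0 (mod 2).
  s_2 = 1 + 1 + 0 + 0 + 1 + 1 + 0 + 0 = 4 ≡ 0 (mod 2).
  s_3 = 0 + 0 + 0 + 0 + 1 + 0 + 0 + 0 = 1 ≡ 1 (mod 2).
  s_4 = 1 + 0 + 1 + 0 + 0 + 0 + 1 + 0 = 3 ≡ 1 (mod 2).
s = (0, 0, 1, 1)^T — this equals column 3 of H (binary 0011), so error is at position 3.
Correct: flip bit 3 of r = 100110010101100 to get c = 101110010101100.


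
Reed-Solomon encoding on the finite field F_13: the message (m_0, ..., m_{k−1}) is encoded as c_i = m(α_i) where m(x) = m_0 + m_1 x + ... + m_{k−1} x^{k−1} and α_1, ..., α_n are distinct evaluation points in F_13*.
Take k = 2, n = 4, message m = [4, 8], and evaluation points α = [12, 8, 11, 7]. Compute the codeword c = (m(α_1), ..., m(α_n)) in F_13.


c = [9, 3, 1, 8]

Message polynomial: m(x) = 4 + 8·x (mod 13).
For each evaluation point α_i, compute m(α_i) mod 13:
  α_1 = 12: Horner steps 8 → 9, so m(12) = 9.
  α_2 = 8: Horner steps 8 → 3, so m(8) = 3.
  α_3 = 11: Horner steps 8 → 1, so m(11) = 1.
  α_4 = 7: Horner steps 8 → 8, so m(7) = 8.
Codeword c = [9, 3, 1, 8] ∈ F_13^4.


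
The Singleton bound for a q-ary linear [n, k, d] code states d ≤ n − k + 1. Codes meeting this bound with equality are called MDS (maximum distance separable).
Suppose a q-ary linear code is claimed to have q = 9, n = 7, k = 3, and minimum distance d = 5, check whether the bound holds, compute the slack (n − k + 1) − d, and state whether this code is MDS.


Singleton RHS = n − k + 1 = 5, slack = 0, bound satisfied, MDS.

Singleton bound: d ≤ n − k + 1.
Here n = 7, k = 3, so n − k + 1 = 5.
Given d = 5, check d ≤ 5: YES.
Slack = (n − k + 1) − d = 0.
The code is MDS (slack = 0).
Description: the claimed parameters are [7, 3, 5]_9; such a code would be MDS (meets Singleton bound).


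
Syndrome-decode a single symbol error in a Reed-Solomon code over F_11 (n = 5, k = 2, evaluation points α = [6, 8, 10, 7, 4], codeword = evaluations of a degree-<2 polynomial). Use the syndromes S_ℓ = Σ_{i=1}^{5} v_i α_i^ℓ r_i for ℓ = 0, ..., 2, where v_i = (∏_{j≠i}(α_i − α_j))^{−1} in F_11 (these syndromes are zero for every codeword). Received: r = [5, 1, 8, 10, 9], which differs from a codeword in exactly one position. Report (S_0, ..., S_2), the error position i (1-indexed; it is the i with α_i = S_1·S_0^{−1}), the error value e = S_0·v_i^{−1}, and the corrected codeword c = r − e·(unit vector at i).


S = (2, 3, 10), error at position 4, error magnitude e = 7, c = [5, 1, 8, 3, 9].

Step 1: column multipliers v_i = (∏_{j≠i}(α_i − α_j))^{−1} mod 11.
  i = 1 (α = 6): (6−8)(6−10)(6−7)(6−4) = (−2)·(−4)·(−1)·2 = −16 ≡ 6, so v_1 = 6^{−1} = 2 (mod 11).
  i = 2 (α = 8): (8−6)(8−10)(8−7)(8−4) = 2·(−2)·1·4 = −16 ≡ 6, so v_2 = 6^{−1} = 2 (mod 11).
  i = 3 (α = 10): (10−6)(10−8)(10−7)(10−4) = 4·2·3·6 = 144 ≡ 1, so v_3 = 1^{−1} = 1 (mod 11).
  i = 4 (α = 7): (7−6)(7−8)(7−10)(7−4) = 1·(−1)·(−3)·3 = 9 ≡ 9, so v_4 = 9^{−1} = 5 (mod 11).
  i = 5 (α = 4): (4−6)(4−8)(4−10)(4−7) = (−2)·(−4)·(−6)·(−3) = 144 ≡ 1, so v_5 = 1^{−1} = 1 (mod 11).
  v = [2, 2, 1, 5, 1].
Step 2: syndromes of r = [5, 1, 8, 10, 9] (all sums mod 11).
  S_0 = Σ v_i r_i = 2·5 + 2·1 + 1·8 + 5·10 + 1·9 = 79 ≡ 2.
  S_1 = Σ v_i α_i r_i = 2·6·5 + 2·8·1 + 1·10·8 + 5·7·10 + 1·4·9 = 542 ≡ 3.
  α_i^2 mod 11 = [3, 9, 1, 5, 5].
  S_2 = Σ v_i α_i^2 r_i = 2·3·5 + 2·9·1 + 1·1·8 + 5·5·10 + 1·5·9 = 351 ≡ 10.
  S = (2, 3, 10) ≠ 0, so r is not a codeword (an error is present).
Step 3: locate the error. For a single error e at position i, S_ℓ = v_i·e·α_i^ℓ, so α_err = S_1/S_0.
  S_0^{−1} = 2^{−1} = 6 (mod 11), so α_err = 3·6 = 18 ≡ 7 = α_4. Error position i = 4.
  Consistency check: S_2/S_1 = 10·4 = 40 ≡ 7 = α_err ✓ (single-error assumption holds).
Step 4: error magnitude e = S_0/v_4 = S_0·∏_{j≠4}(α_4 − α_j) = 2·9 = 18 ≡ 7 (mod 11).
Step 5: correct position 4: c_4 = r_4 − e = 10 − 7 ≡ 3 (mod 11). Hence c = [5, 1, 8, 3, 9].
  Check: interpolating c through the α_i gives m(x) = 6 + 9·x (degree < 2) with m(α_i) = c_i for every i, so c is indeed a codeword.


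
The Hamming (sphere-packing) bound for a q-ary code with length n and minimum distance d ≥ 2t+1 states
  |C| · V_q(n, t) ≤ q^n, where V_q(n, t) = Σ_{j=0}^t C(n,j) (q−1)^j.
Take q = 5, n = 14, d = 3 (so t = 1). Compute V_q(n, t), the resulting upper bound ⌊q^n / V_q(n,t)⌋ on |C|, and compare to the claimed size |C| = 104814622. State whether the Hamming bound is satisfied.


V_q(n, t) = 57, q^n = 6103515625, Hamming bound = 107079221, |C| = 104814622 ≤ bound (satisfied).

Step 1: Compute V_q(n, t) = Σ_{j=0}^1 C(n, j) (q−1)^j.
  j = 0: C(14,0)·(4)^0 = 1·1 = 1.
  j = 1: C(14,1)·(4)^1 = 14·4 = 56.
  V_q(n, t) = 1 + 56 = 57.
Step 2: q^n = 5^14 = 6103515625.
Step 3: Hamming bound ⌊q^n / V_q(n,t)⌋ = ⌊6103515625/57⌋ = 107079221.
Step 4: Compare |C| = 104814622 to 107079221: satisfied.
The claimed |C| lies below the Hamming bound.


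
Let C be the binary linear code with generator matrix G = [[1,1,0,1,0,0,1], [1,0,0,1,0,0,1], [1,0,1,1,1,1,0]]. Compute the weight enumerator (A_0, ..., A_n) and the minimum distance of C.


Weight distribution: A_0 = 1, A_1 = 1, A_3 = 1, A_4 = 2, A_5 = 2, A_6 = 1. Minimum distance d = 1.

Enumerate all 2^3 = 8 messages m ∈ F_2^3.
For each, compute codeword c = mG in F_2^7, then tally its weight.
  m = 000 → c = 0000000, weight = 0.
  m = 100 → c = 1101001, weight = 4.
  m = 010 → c = 1001001, weight = 3.
  m = 110 → c = 0100000, weight = 1.
  m = 001 → c = 1011110, weight = 5.
  m = 101 → c = 0110111, weight = 5.
  m = 011 → c = 0010111, weight = 4.
  m = 111 → c = 1111110, weight = 6.
Tally weights:
  weight 0: 1 codewords.
  weight 1: 1 codewords.
  weight 3: 1 codewords.
  weight 4: 2 codewords.
  weight 5: 2 codewords.
  weight 6: 1 codewords.
Minimum distance d = smallest w > 0 with A_w > 0 = 1.
Sanity: Σ A_w = 8 = 2^3 = 8 ✓.


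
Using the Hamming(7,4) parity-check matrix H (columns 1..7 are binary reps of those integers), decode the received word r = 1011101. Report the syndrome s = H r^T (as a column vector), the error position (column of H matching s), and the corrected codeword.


s = (1, 0, 0)^T, error position = 4, corrected codeword c = 1010101

Compute s = H r^T mod 2 one row at a time:
  s_1 = 1 + 1 + 0 + 1 = 3 ≡ 1 (mod 2).
  s_2 = 0 + 1 + 0 + 1 = 2 ≡ 0 (mod 2).
  s_3 = 1 + 1 + 1 + 1 = 4 ≡ 0 (mod 2).
s = (1, 0, 0)^T — this equals column 4 of H (binary 100), so error is at position 4.
Correct: flip bit 4 of r = 1011101 to get c = 1010101.


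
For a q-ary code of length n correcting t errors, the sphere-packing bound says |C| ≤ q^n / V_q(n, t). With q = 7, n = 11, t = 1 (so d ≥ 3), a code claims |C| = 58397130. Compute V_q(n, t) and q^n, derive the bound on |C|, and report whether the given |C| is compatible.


V_q(n, t) = 67, q^n = 1977326743, Hamming bound = 29512339, |C| = 58397130 > bound (violated).

Step 1: Compute V_q(n, t) = Σ_{j=0}^1 C(n, j) (q−1)^j.
  j = 0: C(11,0)·(6)^0 = 1·1 = 1.
  j = 1: C(11,1)·(6)^1 = 11·6 = 66.
  V_q(n, t) = 1 + 66 = 67.
Step 2: q^n = 7^11 = 1977326743.
Step 3: Hamming bound ⌊q^n / V_q(n,t)⌋ = ⌊1977326743/67⌋ = 29512339.
Step 4: Compare |C| = 58397130 to 29512339: violated.
The claimed |C| lies above the Hamming bound, so no 7-ary code of length 11 with d ≥ 3 can have 58397130 codewords.


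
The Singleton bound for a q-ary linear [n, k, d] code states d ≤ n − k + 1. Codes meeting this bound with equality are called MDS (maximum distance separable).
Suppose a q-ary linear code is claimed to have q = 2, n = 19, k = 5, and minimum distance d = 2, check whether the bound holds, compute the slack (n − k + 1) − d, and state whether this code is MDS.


Singleton RHS = n − k + 1 = 15, slack = 13, bound satisfied, not MDS.

Singleton bound: d ≤ n − k + 1.
Here n = 19, k = 5, so n − k + 1 = 15.
Given d = 2, check d ≤ 15: YES.
Slack = (n − k + 1) − d = 13.
The code is NOT MDS (slack = 13 > 0).
Description: the claimed parameters are [19, 5, 2]_2; such a code would be non-MDS.


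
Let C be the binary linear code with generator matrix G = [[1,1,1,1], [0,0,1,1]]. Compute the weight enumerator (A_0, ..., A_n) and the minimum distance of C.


Weight distribution: A_0 = 1, A_2 = 2, A_4 = 1. Minimum distance d = 2.

Enumerate all 2^2 = 4 messages m ∈ F_2^2.
For each, compute codeword c = mG in F_2^4, then tally its weight.
  m = 00 → c = 0000, weight = 0.
  m = 10 → c = 1111, weight = 4.
  m = 01 → c = 0011, weight = 2.
  m = 11 → c = 1100, weight = 2.
Tally weights:
  weight 0: 1 codewords.
  weight 2: 2 codewords.
  weight 4: 1 codewords.
Minimum distance d = smallest w > 0 with A_w > 0 = 2.
Sanity: Σ A_w = 4 = 2^2 = 4 ✓.


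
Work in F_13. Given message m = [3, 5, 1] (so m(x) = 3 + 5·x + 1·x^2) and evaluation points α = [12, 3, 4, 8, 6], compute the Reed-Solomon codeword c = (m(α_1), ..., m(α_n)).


c = [12, 1, 0, 3, 4]

Message polynomial: m(x) = 3 + 5·x + 1·x^2 (mod 13).
For each evaluation point α_i, compute m(α_i) mod 13:
  α_1 = 12: Horner steps 1 → 4 → 12, so m(12) = 12.
  α_2 = 3: Horner steps 1 → 8 → 1, so m(3) = 1.
  α_3 = 4: Horner steps 1 → 9 → 0, so m(4) = 0.
  α_4 = 8: Horner steps 1 → 0 → 3, so m(8) = 3.
  α_5 = 6: Horner steps 1 → 11 → 4, so m(6) = 4.
Codeword c = [12, 1, 0, 3, 4] ∈ F_13^5.


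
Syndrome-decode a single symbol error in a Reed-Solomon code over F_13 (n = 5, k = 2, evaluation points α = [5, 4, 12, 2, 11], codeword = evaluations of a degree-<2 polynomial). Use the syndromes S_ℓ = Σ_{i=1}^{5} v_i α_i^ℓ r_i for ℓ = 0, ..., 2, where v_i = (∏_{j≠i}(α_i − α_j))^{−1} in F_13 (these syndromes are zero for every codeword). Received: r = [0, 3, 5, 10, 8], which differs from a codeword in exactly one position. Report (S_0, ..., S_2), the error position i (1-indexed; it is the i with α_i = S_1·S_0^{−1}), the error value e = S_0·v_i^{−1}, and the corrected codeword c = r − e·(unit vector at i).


S = (2, 4, 8), error at position 4, error magnitude e = 1, c = [0, 3, 5, 9, 8].

Step 1: column multipliers v_i = (∏_{j≠i}(α_i − α_j))^{−1} mod 13.
  i = 1 (α = 5): (5−4)(5−12)(5−2)(5−11) = 1·(−7)·3·(−6) = 126 ≡ 9, so v_1 = 9^{−1} = 3 (mod 13).
  i = 2 (α = 4): (4−5)(4−12)(4−2)(4−11) = (−1)·(−8)·2·(−7) = −112 ≡ 5, so v_2 = 5^{−1} = 8 (mod 13).
  i = 3 (α = 12): (12−5)(12−4)(12−2)(12−11) = 7·8·10·1 = 560 ≡ 1, so v_3 = 1^{−1} = 1 (mod 13).
  i = 4 (α = 2): (2−5)(2−4)(2−12)(2−11) = (−3)·(−2)·(−10)·(−9) = 540 ≡ 7, so v_4 = 7^{−1} = 2 (mod 13).
  i = 5 (α = 11): (11−5)(11−4)(11−12)(11−2) = 6·7·(−1)·9 = −378 ≡ 12, so v_5 = 12^{−1} = 12 (mod 13).
  v = [3, 8, 1, 2, 12].
Step 2: syndromes of r = [0, 3, 5, 10, 8] (all sums mod 13).
  S_0 = Σ v_i r_i = 3·0 + 8·3 + 1·5 + 2·10 + 12·8 = 145 ≡ 2.
  S_1 = Σ v_i α_i r_i = 3·5·0 + 8·4·3 + 1·12·5 + 2·2·10 + 12·11·8 = 1252 ≡ 4.
  α_i^2 mod 13 = [12, 3, 1, 4, 4].
  S_2 = Σ v_i α_i^2 r_i = 3·12·0 + 8·3·3 + 1·1·5 + 2·4·10 + 12·4·8 = 541 ≡ 8.
  S = (2, 4, 8) ≠ 0, so r is not a codeword (an error is present).
Step 3: locate the error. For a single error e at position i, S_ℓ = v_i·e·α_i^ℓ, so α_err = S_1/S_0.
  S_0^{−1} = 2^{−1} = 7 (mod 13), so α_err = 4·7 = 28 ≡ 2 = α_4. Error position i = 4.
  Consistency check: S_2/S_1 = 8·10 = 80 ≡ 2 = α_err ✓ (single-error assumption holds).
Step 4: error magnitude e = S_0/v_4 = S_0·∏_{j≠4}(α_4 − α_j) = 2·7 = 14 ≡ 1 (mod 13).
Step 5: correct position 4: c_4 = r_4 − e = 10 − 1 ≡ 9 (mod 13). Hence c = [0, 3, 5, 9, 8].
  Check: interpolating c through the α_i gives m(x) = 2 + 10·x (degree < 2) with m(α_i) = c_i for every i, so c is indeed a codeword.


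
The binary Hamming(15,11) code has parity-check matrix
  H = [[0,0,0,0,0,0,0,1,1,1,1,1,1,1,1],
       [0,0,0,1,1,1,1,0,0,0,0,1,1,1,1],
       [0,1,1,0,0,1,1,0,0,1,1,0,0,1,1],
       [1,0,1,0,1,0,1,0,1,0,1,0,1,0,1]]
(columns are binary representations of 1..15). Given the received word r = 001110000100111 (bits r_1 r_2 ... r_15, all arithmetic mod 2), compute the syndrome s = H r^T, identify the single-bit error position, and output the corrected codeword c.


s = (0, 1, 0, 0)^T, error position = 4, corrected codeword c = 001010000100111

Compute s = H r^T mod 2 one row at a time:
  s_1 = 0 + 0 + 1 + 0 + 0 + 1 + 1 + 1 = 4 ≡ 0 (mod 2).
  s_2 = 1 + 1 + 0 + 0 + 0 + 1 + 1 + 1 = 5 ≡ 1 (mod 2).
  s_3 = 0 + 1 + 0 + 0 + 1 + 0 + 1 + 1 = 4 ≡ 0 (mod 2).
  s_4 = 0 + 1 + 1 + 0 + 0 + 0 + 1 + 1 = 4 ≡ 0 (mod 2).
s = (0, 1, 0, 0)^T — this equals column 4 of H (binary 0100), so error is at position 4.
Correct: flip bit 4 of r = 001110000100111 to get c = 001010000100111.


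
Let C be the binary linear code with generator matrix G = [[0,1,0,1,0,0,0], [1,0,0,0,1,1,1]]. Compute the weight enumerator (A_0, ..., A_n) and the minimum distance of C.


Weight distribution: A_0 = 1, A_2 = 1, A_4 = 1, A_6 = 1. Minimum distance d = 2.

Enumerate all 2^2 = 4 messages m ∈ F_2^2.
For each, compute codeword c = mG in F_2^7, then tally its weight.
  m = 00 → c = 0000000, weight = 0.
  m = 10 → c = 0101000, weight = 2.
  m = 01 → c = 1000111, weight = 4.
  m = 11 → c = 1101111, weight = 6.
Tally weights:
  weight 0: 1 codewords.
  weight 2: 1 codewords.
  weight 4: 1 codewords.
  weight 6: 1 codewords.
Minimum distance d = smallest w > 0 with A_w > 0 = 2.
Sanity: Σ A_w = 4 = 2^2 = 4 ✓.


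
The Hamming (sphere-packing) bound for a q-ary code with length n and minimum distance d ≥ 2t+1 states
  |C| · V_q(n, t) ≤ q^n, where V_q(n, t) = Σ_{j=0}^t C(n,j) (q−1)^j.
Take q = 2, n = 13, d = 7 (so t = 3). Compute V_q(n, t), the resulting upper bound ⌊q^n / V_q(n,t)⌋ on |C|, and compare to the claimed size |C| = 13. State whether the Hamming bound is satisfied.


V_q(n, t) = 378, q^n = 8192, Hamming bound = 21, |C| = 13 ≤ bound (satisfied).

Step 1: Compute V_q(n, t) = Σ_{j=0}^3 C(n, j) (q−1)^j.
  j = 0: C(13,0)·(1)^0 = 1·1 = 1.
  j = 1: C(13,1)·(1)^1 = 13·1 = 13.
  j = 2: C(13,2)·(1)^2 = 78·1 = 78.
  j = 3: C(13,3)·(1)^3 = 286·1 = 286.
  V_q(n, t) = 1 + 13 + 78 + 286 = 378.
Step 2: q^n = 2^13 = 8192.
Step 3: Hamming bound ⌊q^n / V_q(n,t)⌋ = ⌊8192/378⌋ = 21.
Step 4: Compare |C| = 13 to 21: satisfied.
The claimed |C| lies below the Hamming bound.


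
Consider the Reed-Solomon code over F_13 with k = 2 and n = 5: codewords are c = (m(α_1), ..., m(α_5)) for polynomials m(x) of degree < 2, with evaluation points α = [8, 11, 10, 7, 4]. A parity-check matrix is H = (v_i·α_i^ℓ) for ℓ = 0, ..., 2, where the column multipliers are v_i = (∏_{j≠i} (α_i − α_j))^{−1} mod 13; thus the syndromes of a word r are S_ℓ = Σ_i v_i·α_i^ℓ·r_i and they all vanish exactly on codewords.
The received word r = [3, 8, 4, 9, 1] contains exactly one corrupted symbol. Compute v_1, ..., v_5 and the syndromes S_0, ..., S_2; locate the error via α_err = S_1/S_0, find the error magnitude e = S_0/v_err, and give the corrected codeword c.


S = (6, 1, 11), error at position 2, error magnitude e = 10, c = [3, 11, 4, 9, 1].

Step 1: column multipliers v_i = (∏_{j≠i}(α_i − α_j))^{−1} mod 13.
  i = 1 (α = 8): (8−11)(8−10)(8−7)(8−4) = (−3)·(−2)·1·4 = 24 ≡ 11, so v_1 = 11^{−1} = 6 (mod 13).
  i = 2 (α = 11): (11−8)(11−10)(11−7)(11−4) = 3·1·4·7 = 84 ≡ 6, so v_2 = 6^{−1} = 11 (mod 13).
  i = 3 (α = 10): (10−8)(10−11)(10−7)(10−4) = 2·(−1)·3·6 = −36 ≡ 3, so v_3 = 3^{−1} = 9 (mod 13).
  i = 4 (α = 7): (7−8)(7−11)(7−10)(7−4) = (−1)·(−4)·(−3)·3 = −36 ≡ 3, so v_4 = 3^{−1} = 9 (mod 13).
  i = 5 (α = 4): (4−8)(4−11)(4−10)(4−7) = (−4)·(−7)·(−6)·(−3) = 504 ≡ 10, so v_5 = 10^{−1} = 4 (mod 13).
  v = [6, 11, 9, 9, 4].
Step 2: syndromes of r = [3, 8, 4, 9, 1] (all sums mod 13).
  S_0 = Σ v_i r_i = 6·3 + 11·8 + 9·4 + 9·9 + 4·1 = 227 ≡ 6.
  S_1 = Σ v_i α_i r_i = 6·8·3 + 11·11·8 + 9·10·4 + 9·7·9 + 4·4·1 = 2055 ≡ 1.
  α_i^2 mod 13 = [12, 4, 9, 10, 3].
  S_2 = Σ v_i α_i^2 r_i = 6·12·3 + 11·4·8 + 9·9·4 + 9·10·9 + 4·3·1 = 1714 ≡ 11.
  S = (6, 1, 11) ≠ 0, so r is not a codeword (an error is present).
Step 3: locate the error. For a single error e at position i, S_ℓ = v_i·e·α_i^ℓ, so α_err = S_1/S_0.
  S_0^{−1} = 6^{−1} = 11 (mod 13), so α_err = 1·11 = 11 ≡ 11 = α_2. Error position i = 2.
  Consistency check: S_2/S_1 = 11·1 = 11 ≡ 11 = α_err ✓ (single-error assumption holds).
Step 4: error magnitude e = S_0/v_2 = S_0·∏_{j≠2}(α_2 − α_j) = 6·6 = 36 ≡ 10 (mod 13).
Step 5: correct position 2: c_2 = r_2 − e = 8 − 10 ≡ 11 (mod 13). Hence c = [3, 11, 4, 9, 1].
  Check: interpolating c through the α_i gives m(x) = 12 + 7·x (degree < 2) with m(α_i) = c_i for every i, so c is indeed a codeword.


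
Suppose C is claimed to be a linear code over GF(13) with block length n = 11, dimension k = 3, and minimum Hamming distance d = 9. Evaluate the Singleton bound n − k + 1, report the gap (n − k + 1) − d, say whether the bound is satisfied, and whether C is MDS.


Singleton RHS = n − k + 1 = 9, slack = 0, bound satisfied, MDS.

Singleton bound: d ≤ n − k + 1.
Here n = 11, k = 3, so n − k + 1 = 9.
Given d = 9, check d ≤ 9: YES.
Slack = (n − k + 1) − d = 0.
The code is MDS (slack = 0).
Description: the claimed parameters are [11, 3, 9]_13; such a code would be MDS (meets Singleton bound).


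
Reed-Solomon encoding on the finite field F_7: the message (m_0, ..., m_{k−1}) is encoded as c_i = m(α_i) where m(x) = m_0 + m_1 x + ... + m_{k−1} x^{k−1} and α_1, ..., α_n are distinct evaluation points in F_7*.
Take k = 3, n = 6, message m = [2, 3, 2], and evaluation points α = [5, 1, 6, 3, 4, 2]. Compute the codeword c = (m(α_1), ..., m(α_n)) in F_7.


c = [4, 0, 1, 1, 4, 2]

Message polynomial: m(x) = 2 + 3·x + 2·x^2 (mod 7).
For each evaluation point α_i, compute m(α_i) mod 7:
  α_1 = 5: Horner steps 2 → 6 → 4, so m(5) = 4.
  α_2 = 1: Horner steps 2 → 5 → 0, so m(1) = 0.
  α_3 = 6: Horner steps 2 → 1 → 1, so m(6) = 1.
  α_4 = 3: Horner steps 2 → 2 → 1, so m(3) = 1.
  α_5 = 4: Horner steps 2 → 4 → 4, so m(4) = 4.
  α_6 = 2: Horner steps 2 → 0 → 2, so m(2) = 2.
Codeword c = [4, 0, 1, 1, 4, 2] ∈ F_7^6.


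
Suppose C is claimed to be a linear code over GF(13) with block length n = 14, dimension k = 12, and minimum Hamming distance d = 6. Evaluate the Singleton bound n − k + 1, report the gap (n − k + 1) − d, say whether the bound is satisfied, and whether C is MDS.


Singleton RHS = n − k + 1 = 3, slack = -3, bound violated (no such code; not MDS).

Singleton bound: d ≤ n − k + 1.
Here n = 14, k = 12, so n − k + 1 = 3.
Given d = 6, check d ≤ 3: NO.
Slack = (n − k + 1) − d = -3.
The slack is negative: d = 6 exceeds n − k + 1 = 3 by 3, so the Singleton bound is violated and no linear [14, 12, 6]_13 code can exist. In particular it is not MDS (MDS requires d = n − k + 1 exactly).
Description: the claimed parameters are [14, 12, 6]_13; such a code would be impossible (violates the Singleton bound).


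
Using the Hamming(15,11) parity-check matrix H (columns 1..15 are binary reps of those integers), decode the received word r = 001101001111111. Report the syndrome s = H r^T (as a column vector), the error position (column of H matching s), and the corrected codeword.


s = (1, 0, 0, 1)^T, error position = 9, corrected codeword c = 001101000111111

Compute s = H r^T mod 2 one row at a time:
  s_1 = 0 + 1 + 1 + 1 + 1 + 1 + 1 + 1 = 7 ≡ 1 (mod 2).
  s_2 = 1 + 0 + 1 + 0 + 1 + 1 + 1 + 1 = 6 ≡ 0 (mod 2).
  s_3 = 0 + 1 + 1 + 0 + 1 + 1 + 1 + 1 = 6 ≡ 0 (mod 2).
  s_4 = 0 + 1 + 0 + 0 + 1 + 1 + 1 + 1 = 5 ≡ 1 (mod 2).
s = (1, 0, 0, 1)^T — this equals column 9 of H (binary 1001), so error is at position 9.
Correct: flip bit 9 of r = 001101001111111 to get c = 001101000111111.


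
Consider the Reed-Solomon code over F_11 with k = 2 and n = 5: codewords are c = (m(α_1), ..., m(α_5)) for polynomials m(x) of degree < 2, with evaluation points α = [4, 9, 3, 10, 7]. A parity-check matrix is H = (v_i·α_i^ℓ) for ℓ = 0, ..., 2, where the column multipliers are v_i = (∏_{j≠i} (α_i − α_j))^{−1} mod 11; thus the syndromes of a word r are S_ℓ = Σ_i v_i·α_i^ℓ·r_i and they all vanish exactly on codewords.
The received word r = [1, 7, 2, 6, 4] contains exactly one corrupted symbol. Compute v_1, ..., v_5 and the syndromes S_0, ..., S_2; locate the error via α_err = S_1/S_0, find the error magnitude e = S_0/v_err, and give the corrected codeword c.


S = (1, 7, 5), error at position 5, error magnitude e = 6, c = [1, 7, 2, 6, 9].

Step 1: column multipliers v_i = (∏_{j≠i}(α_i − α_j))^{−1} mod 11.
  i = 1 (α = 4): (4−9)(4−3)(4−10)(4−7) = (−5)·1·(−6)·(−3) = −90 ≡ 9, so v_1 = 9^{−1} = 5 (mod 11).
  i = 2 (α = 9): (9−4)(9−3)(9−10)(9−7) = 5·6·(−1)·2 = −60 ≡ 6, so v_2 = 6^{−1} = 2 (mod 11).
  i = 3 (α = 3): (3−4)(3−9)(3−10)(3−7) = (−1)·(−6)·(−7)·(−4) = 168 ≡ 3, so v_3 = 3^{−1} = 4 (mod 11).
  i = 4 (α = 10): (10−4)(10−9)(10−3)(10−7) = 6·1·7·3 = 126 ≡ 5, so v_4 = 5^{−1} = 9 (mod 11).
  i = 5 (α = 7): (7−4)(7−9)(7−3)(7−10) = 3·(−2)·4·(−3) = 72 ≡ 6, so v_5 = 6^{−1} = 2 (mod 11).
  v = [5, 2, 4, 9, 2].
Step 2: syndromes of r = [1, 7, 2, 6, 4] (all sums mod 11).
  S_0 = Σ v_i r_i = 5·1 + 2·7 + 4·2 + 9·6 + 2·4 = 89 ≡ 1.
  S_1 = Σ v_i α_i r_i = 5·4·1 + 2·9·7 + 4·3·2 + 9·10·6 + 2·7·4 = 766 ≡ 7.
  α_i^2 mod 11 = [5, 4, 9, 1, 5].
  S_2 = Σ v_i α_i^2 r_i = 5·5·1 + 2·4·7 + 4·9·2 + 9·1·6 + 2·5·4 = 247 ≡ 5.
  S = (1, 7, 5) ≠ 0, so r is not a codeword (an error is present).
Step 3: locate the error. For a single error e at position i, S_ℓ = v_i·e·α_i^ℓ, so α_err = S_1/S_0.
  S_0^{−1} = 1^{−1} = 1 (mod 11), so α_err = 7·1 = 7 ≡ 7 = α_5. Error position i = 5.
  Consistency check: S_2/S_1 = 5·8 = 40 ≡ 7 = α_err ✓ (single-error assumption holds).
Step 4: error magnitude e = S_0/v_5 = S_0·∏_{j≠5}(α_5 − α_j) = 1·6 = 6 ≡ 6 (mod 11).
Step 5: correct position 5: c_5 = r_5 − e = 4 − 6 ≡ 9 (mod 11). Hence c = [1, 7, 2, 6, 9].
  Check: interpolating c through the α_i gives m(x) = 5 + 10·x (degree < 2) with m(α_i) = c_i for every i, so c is indeed a codeword.


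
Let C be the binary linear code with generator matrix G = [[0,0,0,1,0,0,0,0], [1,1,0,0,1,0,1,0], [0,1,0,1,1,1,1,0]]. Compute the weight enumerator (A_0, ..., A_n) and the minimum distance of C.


Weight distribution: A_0 = 1, A_1 = 1, A_2 = 1, A_3 = 1, A_4 = 2, A_5 = 2. Minimum distance d = 1.

Enumerate all 2^3 = 8 messages m ∈ F_2^3.
For each, compute codeword c = mG in F_2^8, then tally its weight.
  m = 000 → c = 00000000, weight = 0.
  m = 100 → c = 00010000, weight = 1.
  m = 010 → c = 11001010, weight = 4.
  m = 110 → c = 11011010, weight = 5.
  m = 001 → c = 01011110, weight = 5.
  m = 101 → c = 01001110, weight = 4.
  m = 011 → c = 10010100, weight = 3.
  m = 111 → c = 10000100, weight = 2.
Tally weights:
  weight 0: 1 codewords.
  weight 1: 1 codewords.
  weight 2: 1 codewords.
  weight 3: 1 codewords.
  weight 4: 2 codewords.
  weight 5: 2 codewords.
Minimum distance d = smallest w > 0 with A_w > 0 = 1.
Sanity: Σ A_w = 8 = 2^3 = 8 ✓.


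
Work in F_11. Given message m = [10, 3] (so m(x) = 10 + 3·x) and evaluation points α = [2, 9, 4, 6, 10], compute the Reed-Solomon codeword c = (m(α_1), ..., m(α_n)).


c = [5, 4, 0, 6, 7]

Message polynomial: m(x) = 10 + 3·x (mod 11).
For each evaluation point α_i, compute m(α_i) mod 11:
  α_1 = 2: Horner steps 3 → 5, so m(2) = 5.
  α_2 = 9: Horner steps 3 → 4, so m(9) = 4.
  α_3 = 4: Horner steps 3 → 0, so m(4) = 0.
  α_4 = 6: Horner steps 3 → 6, so m(6) = 6.
  α_5 = 10: Horner steps 3 → 7, so m(10) = 7.
Codeword c = [5, 4, 0, 6, 7] ∈ F_11^5.


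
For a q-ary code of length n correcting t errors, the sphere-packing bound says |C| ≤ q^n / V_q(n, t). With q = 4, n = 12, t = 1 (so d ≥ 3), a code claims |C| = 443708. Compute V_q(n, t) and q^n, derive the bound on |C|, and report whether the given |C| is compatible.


V_q(n, t) = 37, q^n = 16777216, Hamming bound = 453438, |C| = 443708 ≤ bound (satisfied).

Step 1: Compute V_q(n, t) = Σ_{j=0}^1 C(n, j) (q−1)^j.
  j = 0: C(12,0)·(3)^0 = 1·1 = 1.
  j = 1: C(12,1)·(3)^1 = 12·3 = 36.
  V_q(n, t) = 1 + 36 = 37.
Step 2: q^n = 4^12 = 16777216.
Step 3: Hamming bound ⌊q^n / V_q(n,t)⌋ = ⌊16777216/37⌋ = 453438.
Step 4: Compare |C| = 443708 to 453438: satisfied.
The claimed |C| lies below the Hamming bound.


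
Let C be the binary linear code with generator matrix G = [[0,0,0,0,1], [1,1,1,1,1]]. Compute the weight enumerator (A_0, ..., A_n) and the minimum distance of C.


Weight distribution: A_0 = 1, A_1 = 1, A_4 = 1, A_5 = 1. Minimum distance d = 1.

Enumerate all 2^2 = 4 messages m ∈ F_2^2.
For each, compute codeword c = mG in F_2^5, then tally its weight.
  m = 00 → c = 00000, weight = 0.
  m = 10 → c = 00001, weight = 1.
  m = 01 → c = 11111, weight = 5.
  m = 11 → c = 11110, weight = 4.
Tally weights:
  weight 0: 1 codewords.
  weight 1: 1 codewords.
  weight 4: 1 codewords.
  weight 5: 1 codewords.
Minimum distance d = smallest w > 0 with A_w > 0 = 1.
Sanity: Σ A_w = 4 = 2^2 = 4 ✓.


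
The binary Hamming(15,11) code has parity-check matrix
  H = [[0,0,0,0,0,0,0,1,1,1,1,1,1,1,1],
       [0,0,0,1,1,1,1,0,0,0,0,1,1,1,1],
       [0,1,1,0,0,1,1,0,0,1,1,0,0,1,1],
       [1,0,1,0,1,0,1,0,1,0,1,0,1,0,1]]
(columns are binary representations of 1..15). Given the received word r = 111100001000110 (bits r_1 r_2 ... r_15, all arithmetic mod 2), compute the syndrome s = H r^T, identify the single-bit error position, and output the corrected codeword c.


s = (1, 1, 1, 0)^T, error position = 14, corrected codeword c = 111100001000100

Compute s = H r^T mod 2 one row at a time:
  s_1 = 0 + 1 + 0 + 0 + 0 + 1 + 1 + 0 = 3 ≡ 1 (mod 2).
  s_2 = 1 + 0 + 0 + 0 + 0 + 1 + 1 + 0 = 3 ≡ 1 (mod 2).
  s_3 = 1 + 1 + 0 + 0 + 0 + 0 + 1 + 0 = 3 ≡ 1 (mod 2).
  s_4 = 1 + 1 + 0 + 0 + 1 + 0 + 1 + 0 = 4 ≡ 0 (mod 2).
s = (1, 1, 1, 0)^T — this equals column 14 of H (binary 1110), so error is at position 14.
Correct: flip bit 14 of r = 111100001000110 to get c = 111100001000100.


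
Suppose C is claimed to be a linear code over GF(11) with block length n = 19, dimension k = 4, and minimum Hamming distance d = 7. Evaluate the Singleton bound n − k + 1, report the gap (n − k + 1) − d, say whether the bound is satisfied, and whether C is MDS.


Singleton RHS = n − k + 1 = 16, slack = 9, bound satisfied, not MDS.

Singleton bound: d ≤ n − k + 1.
Here n = 19, k = 4, so n − k + 1 = 16.
Given d = 7, check d ≤ 16: YES.
Slack = (n − k + 1) − d = 9.
The code is NOT MDS (slack = 9 > 0).
Description: the claimed parameters are [19, 4, 7]_11; such a code would be non-MDS.


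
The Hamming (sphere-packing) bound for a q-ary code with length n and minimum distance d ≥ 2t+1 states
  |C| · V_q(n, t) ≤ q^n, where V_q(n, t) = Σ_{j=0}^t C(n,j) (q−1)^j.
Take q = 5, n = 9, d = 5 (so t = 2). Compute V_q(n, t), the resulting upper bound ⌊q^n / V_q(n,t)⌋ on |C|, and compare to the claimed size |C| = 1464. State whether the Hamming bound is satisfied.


V_q(n, t) = 613, q^n = 1953125, Hamming bound = 3186, |C| = 1464 ≤ bound (satisfied).

Step 1: Compute V_q(n, t) = Σ_{j=0}^2 C(n, j) (q−1)^j.
  j = 0: C(9,0)·(4)^0 = 1·1 = 1.
  j = 1: C(9,1)·(4)^1 = 9·4 = 36.
  j = 2: C(9,2)·(4)^2 = 36·16 = 576.
  V_q(n, t) = 1 + 36 + 576 = 613.
Step 2: q^n = 5^9 = 1953125.
Step 3: Hamming bound ⌊q^n / V_q(n,t)⌋ = ⌊1953125/613⌋ = 3186.
Step 4: Compare |C| = 1464 to 3186: satisfied.
The claimed |C| lies below the Hamming bound.


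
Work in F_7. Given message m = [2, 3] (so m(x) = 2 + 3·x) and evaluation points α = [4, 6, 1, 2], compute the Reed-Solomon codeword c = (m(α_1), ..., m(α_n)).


c = [0, 6, 5, 1]

Message polynomial: m(x) = 2 + 3·x (mod 7).
For each evaluation point α_i, compute m(α_i) mod 7:
  α_1 = 4: Horner steps 3 → 0, so m(4) = 0.
  α_2 = 6: Horner steps 3 → 6, so m(6) = 6.
  α_3 = 1: Horner steps 3 → 5, so m(1) = 5.
  α_4 = 2: Horner steps 3 → 1, so m(2) = 1.
Codeword c = [0, 6, 5, 1] ∈ F_7^4.


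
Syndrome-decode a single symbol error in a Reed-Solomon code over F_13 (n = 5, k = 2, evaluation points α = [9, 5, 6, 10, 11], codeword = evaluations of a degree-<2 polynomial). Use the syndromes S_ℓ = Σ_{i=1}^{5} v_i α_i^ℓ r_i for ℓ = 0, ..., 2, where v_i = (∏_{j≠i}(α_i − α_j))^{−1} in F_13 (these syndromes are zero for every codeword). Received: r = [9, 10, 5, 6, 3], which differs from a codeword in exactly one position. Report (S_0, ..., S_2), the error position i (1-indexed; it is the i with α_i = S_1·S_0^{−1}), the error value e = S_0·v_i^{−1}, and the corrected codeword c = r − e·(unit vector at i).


S = (5, 12, 8), error at position 2, error magnitude e = 2, c = [9, 8, 5, 6, 3].

Step 1: column multipliers v_i = (∏_{j≠i}(α_i − α_j))^{−1} mod 13.
  i = 1 (α = 9): (9−5)(9−6)(9−10)(9−11) = 4·3·(−1)·(−2) = 24 ≡ 11, so v_1 = 11^{−1} = 6 (mod 13).
  i = 2 (α = 5): (5−9)(5−6)(5−10)(5−11) = (−4)·(−1)·(−5)·(−6) = 120 ≡ 3, so v_2 = 3^{−1} = 9 (mod 13).
  i = 3 (α = 6): (6−9)(6−5)(6−10)(6−11) = (−3)·1·(−4)·(−5) = −60 ≡ 5, so v_3 = 5^{−1} = 8 (mod 13).
  i = 4 (α = 10): (10−9)(10−5)(10−6)(10−11) = 1·5·4·(−1) = −20 ≡ 6, so v_4 = 6^{−1} = 11 (mod 13).
  i = 5 (α = 11): (11−9)(11−5)(11−6)(11−10) = 2·6·5·1 = 60 ≡ 8, so v_5 = 8^{−1} = 5 (mod 13).
  v = [6, 9, 8, 11, 5].
Step 2: syndromes of r = [9, 10, 5, 6, 3] (all sums mod 13).
  S_0 = Σ v_i r_i = 6·9 + 9·10 + 8·5 + 11·6 + 5·3 = 265 ≡ 5.
  S_1 = Σ v_i α_i r_i = 6·9·9 + 9·5·10 + 8·6·5 + 11·10·6 + 5·11·3 = 2001 ≡ 12.
  α_i^2 mod 13 = [3, 12, 10, 9, 4].
  S_2 = Σ v_i α_i^2 r_i = 6·3·9 + 9·12·10 + 8·10·5 + 11·9·6 + 5·4·3 = 2296 ≡ 8.
  S = (5, 12, 8) ≠ 0, so r is not a codeword (an error is present).
Step 3: locate the error. For a single error e at position i, S_ℓ = v_i·e·α_i^ℓ, so α_err = S_1/S_0.
  S_0^{−1} = 5^{−1} = 8 (mod 13), so α_err = 12·8 = 96 ≡ 5 = α_2. Error position i = 2.
  Consistency check: S_2/S_1 = 8·12 = 96 ≡ 5 = α_err ✓ (single-error assumption holds).
Step 4: error magnitude e = S_0/v_2 = S_0·∏_{j≠2}(α_2 − α_j) = 5·3 = 15 ≡ 2 (mod 13).
Step 5: correct position 2: c_2 = r_2 − e = 10 − 2 ≡ 8 (mod 13). Hence c = [9, 8, 5, 6, 3].
  Check: interpolating c through the α_i gives m(x) = 10 + 10·x (degree < 2) with m(α_i) = c_i for every i, so c is indeed a codeword.


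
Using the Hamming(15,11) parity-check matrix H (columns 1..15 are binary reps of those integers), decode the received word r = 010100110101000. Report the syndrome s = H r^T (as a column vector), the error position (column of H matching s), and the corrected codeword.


s = (1, 1, 1, 1)^T, error position = 15, corrected codeword c = 010100110101001

Compute s = H r^T mod 2 one row at a time:
  s_1 = 1 + 0 + 1 + 0 + 1 + 0 + 0 + 0 = 3 ≡ 1 (mod 2).
  s_2 = 1 + 0 + 0 + 1 + 1 + 0 + 0 + 0 = 3 ≡ 1 (mod 2).
  s_3 = 1 + 0 + 0 + 1 + 1 + 0 + 0 + 0 = 3 ≡ 1 (mod 2).
  s_4 = 0 + 0 + 0 + 1 + 0 + 0 + 0 + 0 = 1 ≡ 1 (mod 2).
s = (1, 1, 1, 1)^T — this equals column 15 of H (binary 1111), so error is at position 15.
Correct: flip bit 15 of r = 010100110101000 to get c = 010100110101001.


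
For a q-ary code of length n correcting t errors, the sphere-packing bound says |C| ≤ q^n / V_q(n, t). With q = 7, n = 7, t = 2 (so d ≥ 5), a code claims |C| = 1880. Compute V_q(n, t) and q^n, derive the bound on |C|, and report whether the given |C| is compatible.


V_q(n, t) = 799, q^n = 823543, Hamming bound = 1030, |C| = 1880 > bound (violated).

Step 1: Compute V_q(n, t) = Σ_{j=0}^2 C(n, j) (q−1)^j.
  j = 0: C(7,0)·(6)^0 = 1·1 = 1.
  j = 1: C(7,1)·(6)^1 = 7·6 = 42.
  j = 2: C(7,2)·(6)^2 = 21·36 = 756.
  V_q(n, t) = 1 + 42 + 756 = 799.
Step 2: q^n = 7^7 = 823543.
Step 3: Hamming bound ⌊q^n / V_q(n,t)⌋ = ⌊823543/799⌋ = 1030.
Step 4: Compare |C| = 1880 to 1030: violated.
The claimed |C| lies above the Hamming bound, so no 7-ary code of length 7 with d ≥ 5 can have 1880 codewords.


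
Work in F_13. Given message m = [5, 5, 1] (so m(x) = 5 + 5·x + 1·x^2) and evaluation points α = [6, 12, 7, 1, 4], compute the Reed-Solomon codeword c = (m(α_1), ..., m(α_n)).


c = [6, 1, 11, 11, 2]

Message polynomial: m(x) = 5 + 5·x + 1·x^2 (mod 13).
For each evaluation point α_i, compute m(α_i) mod 13:
  α_1 = 6: Horner steps 1 → 11 → 6, so m(6) = 6.
  α_2 = 12: Horner steps 1 → 4 → 1, so m(12) = 1.
  α_3 = 7: Horner steps 1 → 12 → 11, so m(7) = 11.
  α_4 = 1: Horner steps 1 → 6 → 11, so m(1) = 11.
  α_5 = 4: Horner steps 1 → 9 → 2, so m(4) = 2.
Codeword c = [6, 1, 11, 11, 2] ∈ F_13^5.
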